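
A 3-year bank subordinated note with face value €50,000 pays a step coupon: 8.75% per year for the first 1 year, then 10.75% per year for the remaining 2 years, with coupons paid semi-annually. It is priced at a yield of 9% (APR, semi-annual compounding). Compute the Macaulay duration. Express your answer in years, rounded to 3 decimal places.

Periodic yield y = 0.045. Discount each cash flow and weight by its period:
  t   CF        PV=CF/(1+0.045)^t    t·PV
  1     2,187.50     2,093.3014     2,093.3014
  2     2,187.50     2,003.1593     4,006.3185
  3     2,687.50     2,355.0471     7,065.1414
  4     2,687.50     2,253.6336     9,014.5344
  5     2,687.50     2,156.5872    10,782.9359
  6    52,687.50    40,458.5067   242,751.0403
  Σ                 51,320.2353   275,713.2720
Price P = Σ PV = 51,320.2353.
Macaulay duration = Σ(t·PV) / P = 275,713.2720 / 51,320.2353 = 5.37241 half-year periods.
In years: 5.37241 / 2 = 2.68620 years.

2.686 years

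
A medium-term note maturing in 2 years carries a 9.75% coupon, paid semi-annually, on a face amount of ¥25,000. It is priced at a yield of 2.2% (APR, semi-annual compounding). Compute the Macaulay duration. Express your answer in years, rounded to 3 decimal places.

1.875 years

Periodic yield y = 0.011. Discount each cash flow and weight by its period:
  t   CF        PV=CF/(1+0.011)^t    t·PV
  1     1,218.75     1,205.4896     1,205.4896
  2     1,218.75     1,192.3735     2,384.7470
  3     1,218.75     1,179.4001     3,538.2003
  4    26,218.75    25,096.1649   100,384.6598
  Σ                 28,673.4282   107,513.0967
Price P = Σ PV = 28,673.4282.
Macaulay duration = Σ(t·PV) / P = 107,513.0967 / 28,673.4282 = 3.74957 half-year periods.
In years: 3.74957 / 2 = 1.87479 years.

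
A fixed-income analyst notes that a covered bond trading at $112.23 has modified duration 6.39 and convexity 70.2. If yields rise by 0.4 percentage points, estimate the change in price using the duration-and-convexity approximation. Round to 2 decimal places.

Duration effect: -D_mod·Δy = -6.39 × (+0.004) = -0.025560
Convexity effect: ½·C·(Δy)² = 0.5 × 70.2 × (0.004)² = +0.0005616
ΔP/P ≈ -0.025560 + 0.0005616 = -0.0249984
ΔP ≈ 112.23 × (-0.0249984) = -2.805570432.

-$2.81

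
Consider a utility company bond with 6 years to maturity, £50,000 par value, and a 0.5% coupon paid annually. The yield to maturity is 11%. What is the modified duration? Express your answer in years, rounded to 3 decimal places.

5.309 years

Periodic yield y = 0.11. First find Macaulay duration:
  t   CF        PV=CF/(1+0.11)^t    t·PV
  1       250.00       225.2252       225.2252
  2       250.00       202.9056       405.8112
  3       250.00       182.7978       548.3935
  4       250.00       164.6827       658.7310
  5       250.00       148.3628       741.8142
  6    50,250.00    26,865.7020   161,194.2121
  Σ                 27,789.6763   163,774.1872
P = 27,789.6763; Macaulay duration = 163,774.1872 / 27,789.6763 = 5.89335 years.
Modified duration = D_Mac / (1 + y) = 5.89335 / 1.11 = 5.30932 years.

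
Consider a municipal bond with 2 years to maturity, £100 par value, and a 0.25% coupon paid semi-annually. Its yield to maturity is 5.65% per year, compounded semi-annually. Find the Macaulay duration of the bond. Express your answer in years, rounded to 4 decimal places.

1.9960 years

Periodic yield y = 0.02825. Discount each cash flow and weight by its period:
  t   CF        PV=CF/(1+0.02825)^t    t·PV
  1        0.125         0.1216         0.1216
  2        0.125         0.1182         0.2365
  3        0.125         0.1150         0.3449
  4      100.125        89.5669       358.2677
  Σ                     89.9217       358.9706
Price P = Σ PV = 89.9217.
Macaulay duration = Σ(t·PV) / P = 358.9706 / 89.9217 = 3.99204 half-year periods.
In years: 3.99204 / 2 = 1.99602 years.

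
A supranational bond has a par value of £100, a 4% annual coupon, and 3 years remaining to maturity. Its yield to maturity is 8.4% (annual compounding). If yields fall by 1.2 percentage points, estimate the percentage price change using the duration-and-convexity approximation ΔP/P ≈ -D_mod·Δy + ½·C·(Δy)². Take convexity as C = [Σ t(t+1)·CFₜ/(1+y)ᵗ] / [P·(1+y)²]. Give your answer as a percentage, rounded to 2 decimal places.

+3.26%

With y = 0.084:
  t   CF        PV=CF/(1+0.084)^t    t·PV        t(t+1)·PV
  1         4.00         3.6900         3.6900           7.3801
  2         4.00         3.4041         6.8082          20.4246
  3       104.00        81.6480       244.9440         979.7759
  Σ                     88.7421       255.4422       1,007.5805
P = 88.7421; D_Mac = 2.87848 yrs; D_mod = 2.65542 yrs; C = 9.66254.
Duration effect: -2.65542 × (-0.012) = +0.031865
Convexity effect: 0.5 × 9.66254 × (-0.012)² = +0.0006957
ΔP/P ≈ +0.031865 + 0.0006957 = +0.032561 = +3.2561%.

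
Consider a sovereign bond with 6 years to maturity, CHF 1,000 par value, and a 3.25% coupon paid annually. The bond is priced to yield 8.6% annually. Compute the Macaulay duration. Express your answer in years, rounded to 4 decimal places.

5.4661 years

Periodic yield y = 0.086. Discount each cash flow and weight by its year:
  t   CF        PV=CF/(1+0.086)^t    t·PV
  1        32.50        29.9263        29.9263
  2        32.50        27.5565        55.1130
  3        32.50        25.3743        76.1229
  4        32.50        23.3649        93.4596
  5        32.50        21.5146       107.5732
  6     1,032.50       629.3773     3,776.2641
  Σ                    757.1140     4,138.4591
Price P = Σ PV = 757.1140.
Macaulay duration = Σ(t·PV) / P = 4,138.4591 / 757.1140 = 5.46610 years.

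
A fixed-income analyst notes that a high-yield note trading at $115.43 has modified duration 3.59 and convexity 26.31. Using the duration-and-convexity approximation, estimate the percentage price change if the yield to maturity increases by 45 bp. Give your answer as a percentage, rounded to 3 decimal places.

Duration effect: -D_mod·Δy = -3.59 × (+0.0045) = -0.016155
Convexity effect: ½·C·(Δy)² = 0.5 × 26.31 × (0.0045)² = +0.00026638875
ΔP/P ≈ -0.016155 + 0.00026638875 = -0.01588861125
= -1.588861125%.

-1.589%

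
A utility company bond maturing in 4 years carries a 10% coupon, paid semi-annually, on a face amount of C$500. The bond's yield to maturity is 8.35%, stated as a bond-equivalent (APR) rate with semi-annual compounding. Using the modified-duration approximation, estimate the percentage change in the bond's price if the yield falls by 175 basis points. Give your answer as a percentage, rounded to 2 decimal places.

+5.73%

Periodic yield y = 0.04175. Modified duration first:
  t   CF        PV=CF/(1+0.04175)^t    t·PV
  1        25.00        23.9981        23.9981
  2        25.00        23.0363        46.0726
  3        25.00        22.1131        66.3393
  4        25.00        21.2269        84.9075
  5        25.00        20.3762       101.8808
  6        25.00        19.5596       117.3573
  7        25.00        18.7757       131.4297
  8       525.00       378.4872     3,027.8978
  Σ                    527.5730     3,599.8831
P = 527.5730; D_Mac = 6.82348 half-year periods = 3.41174 yrs; D_mod = 3.41174/(1+0.04175) = 3.27501 yrs.
ΔP/P ≈ -D_mod · Δy = -3.27501 × (-0.0175) = +0.057313 = +5.7313%.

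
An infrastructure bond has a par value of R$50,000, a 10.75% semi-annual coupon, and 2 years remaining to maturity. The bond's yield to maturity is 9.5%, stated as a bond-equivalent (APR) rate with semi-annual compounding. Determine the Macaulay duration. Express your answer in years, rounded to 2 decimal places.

Periodic yield y = 0.0475. Discount each cash flow and weight by its period:
  t   CF        PV=CF/(1+0.0475)^t    t·PV
  1     2,687.50     2,565.6325     2,565.6325
  2     2,687.50     2,449.2911     4,898.5823
  3     2,687.50     2,338.2254     7,014.6763
  4    52,687.50    43,761.4260   175,045.7040
  Σ                 51,114.5750   189,524.5950
Price P = Σ PV = 51,114.5750.
Macaulay duration = Σ(t·PV) / P = 189,524.5950 / 51,114.5750 = 3.70784 half-year periods.
In years: 3.70784 / 2 = 1.85392 years.

1.85 years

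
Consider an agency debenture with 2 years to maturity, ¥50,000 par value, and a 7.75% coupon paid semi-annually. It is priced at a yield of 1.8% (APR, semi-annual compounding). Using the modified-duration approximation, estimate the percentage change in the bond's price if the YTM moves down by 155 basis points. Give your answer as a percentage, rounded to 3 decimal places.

+2.915%

Periodic yield y = 0.009. Modified duration first:
  t   CF        PV=CF/(1+0.009)^t    t·PV
  1     1,937.50     1,920.2180     1,920.2180
  2     1,937.50     1,903.0902     3,806.1805
  3     1,937.50     1,886.1152     5,658.3456
  4    51,937.50    50,109.0739   200,436.2955
  Σ                 55,818.4973   211,821.0396
P = 55,818.4973; D_Mac = 3.79482 half-year periods = 1.89741 yrs; D_mod = 1.89741/(1+0.009) = 1.88048 yrs.
ΔP/P ≈ -D_mod · Δy = -1.88048 × (-0.0155) = +0.029148 = +2.9148%.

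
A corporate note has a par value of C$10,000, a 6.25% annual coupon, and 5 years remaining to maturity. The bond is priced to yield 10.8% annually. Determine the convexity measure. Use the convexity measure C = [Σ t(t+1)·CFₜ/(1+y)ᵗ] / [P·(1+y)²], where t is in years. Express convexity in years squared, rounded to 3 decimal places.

20.474

With y = 0.108:
  t   CF        PV=CF/(1+0.108)^t    t·PV        t(t+1)·PV
  1       625.00       564.0794       564.0794       1,128.1588
  2       625.00       509.0970     1,018.1939       3,054.5817
  3       625.00       459.4738     1,378.4213       5,513.6854
  4       625.00       414.6875     1,658.7501       8,293.7506
  5    10,625.00     6,362.5343    31,812.6715     190,876.0291
  Σ                  8,309.8720    36,432.1163     208,866.2056
P = 8,309.8720.
Convexity = Σ t(t+1)·PV / [P·(1+y)²] = 208,866.2056 / (8,309.8720 × 1.227664) = 20.47361.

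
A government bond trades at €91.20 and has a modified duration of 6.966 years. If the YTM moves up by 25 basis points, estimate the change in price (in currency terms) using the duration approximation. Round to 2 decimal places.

-€1.59

Duration approximation: ΔP/P ≈ -D_mod · Δy = -6.966 × (+0.0025) = -0.017415.
ΔP ≈ 91.20 × (-0.017415) = -1.588248.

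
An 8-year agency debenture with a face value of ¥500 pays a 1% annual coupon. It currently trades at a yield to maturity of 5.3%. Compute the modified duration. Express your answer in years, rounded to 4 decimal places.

7.2822 years

Periodic yield y = 0.053. First find Macaulay duration:
  t   CF        PV=CF/(1+0.053)^t    t·PV
  1         5.00         4.7483         4.7483
  2         5.00         4.5093         9.0187
  3         5.00         4.2824        12.8471
  4         5.00         4.0668        16.2673
  5         5.00         3.8621        19.3107
  6         5.00         3.6678        22.0065
  7         5.00         3.4831        24.3820
  8       505.00       334.0907     2,672.7257
  Σ                    362.7106     2,781.3064
P = 362.7106; Macaulay duration = 2,781.3064 / 362.7106 = 7.66811 years.
Modified duration = D_Mac / (1 + y) = 7.66811 / 1.053 = 7.28216 years.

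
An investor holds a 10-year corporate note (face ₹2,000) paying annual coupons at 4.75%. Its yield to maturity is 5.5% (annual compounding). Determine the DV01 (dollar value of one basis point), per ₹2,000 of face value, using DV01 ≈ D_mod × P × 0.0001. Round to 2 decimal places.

Periodic yield y = 0.055.
  t   CF        PV=CF/(1+0.055)^t    t·PV
  1        95.00        90.0474        90.0474
  2        95.00        85.3530       170.7060
  3        95.00        80.9033       242.7099
  4        95.00        76.6856       306.7424
  5        95.00        72.6878       363.4388
  6        95.00        68.8984       413.3901
  7        95.00        65.3065       457.1455
  8        95.00        61.9019       495.2151
  9        95.00        58.6748       528.0730
  10    2,095.00     1,226.4771    12,264.7706
  Σ                  1,886.9356    15,332.2388
P = 1,886.9356; D_Mac = 8.12547 yrs; D_mod = 7.70187 yrs.
DV01 ≈ 7.70187 × 1,886.9356 × 0.0001 = 1.453293.

₹1.45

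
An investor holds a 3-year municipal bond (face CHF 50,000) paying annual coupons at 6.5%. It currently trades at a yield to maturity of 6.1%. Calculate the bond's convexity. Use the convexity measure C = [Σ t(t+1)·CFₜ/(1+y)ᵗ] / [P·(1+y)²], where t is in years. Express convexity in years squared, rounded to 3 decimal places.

9.817

With y = 0.061:
  t   CF        PV=CF/(1+0.061)^t    t·PV        t(t+1)·PV
  1     3,250.00     3,063.1480     3,063.1480       6,126.2959
  2     3,250.00     2,887.0386     5,774.0772      17,322.2317
  3    53,250.00    44,583.4282   133,750.2847     535,001.1388
  Σ                 50,533.6148   142,587.5099     558,449.6664
P = 50,533.6148.
Convexity = Σ t(t+1)·PV / [P·(1+y)²] = 558,449.6664 / (50,533.6148 × 1.125721) = 9.81687.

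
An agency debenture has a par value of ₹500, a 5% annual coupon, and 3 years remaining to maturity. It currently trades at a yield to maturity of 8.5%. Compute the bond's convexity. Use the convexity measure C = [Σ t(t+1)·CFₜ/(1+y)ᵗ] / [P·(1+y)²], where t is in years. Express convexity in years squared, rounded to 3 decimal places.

With y = 0.085:
  t   CF        PV=CF/(1+0.085)^t    t·PV        t(t+1)·PV
  1        25.00        23.0415        23.0415          46.0829
  2        25.00        21.2364        42.4728         127.4183
  3       525.00       411.0268     1,233.0803       4,932.3210
  Σ                    455.3046     1,298.5945       5,105.8223
P = 455.3046.
Convexity = Σ t(t+1)·PV / [P·(1+y)²] = 5,105.8223 / (455.3046 × 1.177225) = 9.52586.

9.526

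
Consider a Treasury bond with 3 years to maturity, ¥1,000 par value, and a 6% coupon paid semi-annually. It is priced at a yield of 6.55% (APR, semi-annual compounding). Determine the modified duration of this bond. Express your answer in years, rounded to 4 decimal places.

2.6996 years

Periodic yield y = 0.03275. First find Macaulay duration:
  t   CF        PV=CF/(1+0.03275)^t    t·PV
  1        30.00        29.0487        29.0487
  2        30.00        28.1275        56.2550
  3        30.00        27.2355        81.7066
  4        30.00        26.3718       105.4874
  5        30.00        25.5356       127.6778
  6     1,030.00       848.9185     5,093.5111
  Σ                    985.2376     5,493.6863
P = 985.2376; Macaulay duration = 5,493.6863 / 985.2376 = 5.57600 half-year periods = 2.78800 years.
Modified duration = D_Mac / (1 + y) = 2.78800 / 1.03275 = 2.69959 years.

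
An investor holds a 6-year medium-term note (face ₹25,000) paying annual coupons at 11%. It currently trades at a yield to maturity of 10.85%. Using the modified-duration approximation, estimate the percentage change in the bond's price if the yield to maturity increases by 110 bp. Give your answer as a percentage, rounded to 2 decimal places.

-4.66%

Periodic yield y = 0.1085. Modified duration first:
  t   CF        PV=CF/(1+0.1085)^t    t·PV
  1     2,750.00     2,480.8300     2,480.8300
  2     2,750.00     2,238.0063     4,476.0125
  3     2,750.00     2,018.9502     6,056.8505
  4     2,750.00     1,821.3353     7,285.3412
  5     2,750.00     1,643.0630     8,215.3148
  6    27,750.00    14,957.1484    89,742.8904
  Σ                 25,159.3331   118,257.2395
P = 25,159.3331; D_Mac = 4.70033 yrs; D_mod = 4.70033/(1+0.1085) = 4.24026 yrs.
ΔP/P ≈ -D_mod · Δy = -4.24026 × (+0.011) = -0.046643 = -4.6643%.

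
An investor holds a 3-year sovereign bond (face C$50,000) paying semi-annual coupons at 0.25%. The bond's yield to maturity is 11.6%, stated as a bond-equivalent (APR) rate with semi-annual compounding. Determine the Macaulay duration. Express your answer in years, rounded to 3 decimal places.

2.989 years

Periodic yield y = 0.058. Discount each cash flow and weight by its period:
  t   CF        PV=CF/(1+0.058)^t    t·PV
  1        62.50        59.0737        59.0737
  2        62.50        55.8353       111.6706
  3        62.50        52.7744       158.3231
  4        62.50        49.8813       199.5250
  5        62.50        47.1467       235.7337
  6    50,062.50    35,694.2719   214,165.6312
  Σ                 35,958.9832   214,929.9573
Price P = Σ PV = 35,958.9832.
Macaulay duration = Σ(t·PV) / P = 214,929.9573 / 35,958.9832 = 5.97709 half-year periods.
In years: 5.97709 / 2 = 2.98854 years.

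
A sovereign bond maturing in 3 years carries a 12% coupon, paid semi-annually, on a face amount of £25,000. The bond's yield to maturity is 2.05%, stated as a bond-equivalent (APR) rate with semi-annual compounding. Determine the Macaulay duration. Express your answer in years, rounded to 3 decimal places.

Periodic yield y = 0.01025. Discount each cash flow and weight by its period:
  t   CF        PV=CF/(1+0.01025)^t    t·PV
  1     1,500.00     1,484.7810     1,484.7810
  2     1,500.00     1,469.7164     2,939.4328
  3     1,500.00     1,454.8047     4,364.4140
  4     1,500.00     1,440.0442     5,760.1768
  5     1,500.00     1,425.4335     7,127.1675
  6    26,500.00    24,927.1553   149,562.9317
  Σ                 32,201.9350   171,238.9038
Price P = Σ PV = 32,201.9350.
Macaulay duration = Σ(t·PV) / P = 171,238.9038 / 32,201.9350 = 5.31766 half-year periods.
In years: 5.31766 / 2 = 2.65883 years.

2.659 years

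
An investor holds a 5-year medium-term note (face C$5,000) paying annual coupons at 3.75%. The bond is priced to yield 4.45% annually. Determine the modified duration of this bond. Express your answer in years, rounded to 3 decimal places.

4.447 years

Periodic yield y = 0.0445. First find Macaulay duration:
  t   CF        PV=CF/(1+0.0445)^t    t·PV
  1       187.50       179.5117       179.5117
  2       187.50       171.8638       343.7276
  3       187.50       164.5417       493.6251
  4       187.50       157.5315       630.1261
  5     5,187.50     4,172.6878    20,863.4388
  Σ                  4,846.1365    22,510.4293
P = 4,846.1365; Macaulay duration = 22,510.4293 / 4,846.1365 = 4.64503 years.
Modified duration = D_Mac / (1 + y) = 4.64503 / 1.0445 = 4.44713 years.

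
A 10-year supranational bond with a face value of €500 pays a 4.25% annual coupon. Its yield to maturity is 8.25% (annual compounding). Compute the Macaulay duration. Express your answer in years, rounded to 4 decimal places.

Periodic yield y = 0.0825. Discount each cash flow and weight by its year:
  t   CF        PV=CF/(1+0.0825)^t    t·PV
  1        21.25        19.6305        19.6305
  2        21.25        18.1344        36.2688
  3        21.25        16.7523        50.2570
  4        21.25        15.4756        61.9024
  5        21.25        14.2962        71.4808
  6        21.25        13.2066        79.2397
  7        21.25        12.2001        85.4007
  8        21.25        11.2703        90.1624
  9        21.25        10.4114        93.7023
  10      521.25       235.9212     2,359.2123
  Σ                    367.2986     2,947.2569
Price P = Σ PV = 367.2986.
Macaulay duration = Σ(t·PV) / P = 2,947.2569 / 367.2986 = 8.02414 years.

8.0241 years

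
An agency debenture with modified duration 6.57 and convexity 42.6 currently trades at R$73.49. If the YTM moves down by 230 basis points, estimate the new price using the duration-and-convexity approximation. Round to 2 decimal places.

R$85.42

Duration effect: -D_mod·Δy = -6.57 × (-0.023) = +0.151110
Convexity effect: ½·C·(Δy)² = 0.5 × 42.6 × (-0.023)² = +0.0112677
ΔP/P ≈ +0.151110 + 0.0112677 = +0.1623777
New price ≈ 73.49 × (1 + 0.1623777) = 85.423137173.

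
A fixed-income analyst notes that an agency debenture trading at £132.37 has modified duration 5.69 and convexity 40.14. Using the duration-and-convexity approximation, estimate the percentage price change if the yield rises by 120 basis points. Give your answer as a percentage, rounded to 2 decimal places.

Duration effect: -D_mod·Δy = -5.69 × (+0.012) = -0.068280
Convexity effect: ½·C·(Δy)² = 0.5 × 40.14 × (0.012)² = +0.00289008
ΔP/P ≈ -0.068280 + 0.00289008 = -0.06538992
= -6.538992%.

-6.54%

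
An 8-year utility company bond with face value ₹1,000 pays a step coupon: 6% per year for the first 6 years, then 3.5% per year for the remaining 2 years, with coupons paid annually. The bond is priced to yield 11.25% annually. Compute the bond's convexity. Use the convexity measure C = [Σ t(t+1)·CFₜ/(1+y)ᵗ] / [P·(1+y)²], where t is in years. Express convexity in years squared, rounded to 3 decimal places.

41.872

With y = 0.1125:
  t   CF        PV=CF/(1+0.1125)^t    t·PV        t(t+1)·PV
  1        60.00        53.9326        53.9326         107.8652
  2        60.00        48.4787        96.9575         290.8724
  3        60.00        43.5764       130.7292         522.9166
  4        60.00        39.1698       156.6791         783.3957
  5        60.00        35.2088       176.0440       1,056.2638
  6        60.00        31.6484       189.8901       1,329.2309
  7        35.00        16.5946       116.1625         929.3000
  8     1,035.00       441.1032     3,528.8255      31,759.4292
  Σ                    709.7125     4,449.2204      36,779.2738
P = 709.7125.
Convexity = Σ t(t+1)·PV / [P·(1+y)²] = 36,779.2738 / (709.7125 × 1.237656) = 41.87171.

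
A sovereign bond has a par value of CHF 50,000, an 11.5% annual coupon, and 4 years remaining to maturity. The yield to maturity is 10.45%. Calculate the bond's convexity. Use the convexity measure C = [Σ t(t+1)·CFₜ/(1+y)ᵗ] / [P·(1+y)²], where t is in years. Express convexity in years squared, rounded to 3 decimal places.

With y = 0.1045:
  t   CF        PV=CF/(1+0.1045)^t    t·PV        t(t+1)·PV
  1     5,750.00     5,205.9756     5,205.9756      10,411.9511
  2     5,750.00     4,713.4229     9,426.8457      28,280.5372
  3     5,750.00     4,267.4720    12,802.4161      51,209.6644
  4    55,750.00    37,461.2264   149,844.9055     749,224.5276
  Σ                 51,648.0968   177,280.1429     839,126.6803
P = 51,648.0968.
Convexity = Σ t(t+1)·PV / [P·(1+y)²] = 839,126.6803 / (51,648.0968 × 1.219920) = 13.31808.

13.318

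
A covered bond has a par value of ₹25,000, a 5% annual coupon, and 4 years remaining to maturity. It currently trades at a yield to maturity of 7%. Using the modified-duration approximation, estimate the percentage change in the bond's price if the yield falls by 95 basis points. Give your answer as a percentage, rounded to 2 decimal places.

+3.30%

Periodic yield y = 0.07. Modified duration first:
  t   CF        PV=CF/(1+0.07)^t    t·PV
  1     1,250.00     1,168.2243     1,168.2243
  2     1,250.00     1,091.7984     2,183.5968
  3     1,250.00     1,020.3723     3,061.1170
  4    26,250.00    20,025.9993    80,103.9973
  Σ                 23,306.3944    86,516.9354
P = 23,306.3944; D_Mac = 3.71215 yrs; D_mod = 3.71215/(1+0.07) = 3.46930 yrs.
ΔP/P ≈ -D_mod · Δy = -3.46930 × (-0.0095) = +0.032958 = +3.2958%.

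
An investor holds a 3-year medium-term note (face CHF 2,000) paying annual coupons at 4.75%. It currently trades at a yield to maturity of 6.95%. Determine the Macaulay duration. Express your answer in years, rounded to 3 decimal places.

Periodic yield y = 0.0695. Discount each cash flow and weight by its year:
  t   CF        PV=CF/(1+0.0695)^t    t·PV
  1        95.00        88.8266        88.8266
  2        95.00        83.0543       166.1086
  3     2,095.00     1,712.5437     5,137.6311
  Σ                  1,884.4245     5,392.5662
Price P = Σ PV = 1,884.4245.
Macaulay duration = Σ(t·PV) / P = 5,392.5662 / 1,884.4245 = 2.86165 years.

2.862 years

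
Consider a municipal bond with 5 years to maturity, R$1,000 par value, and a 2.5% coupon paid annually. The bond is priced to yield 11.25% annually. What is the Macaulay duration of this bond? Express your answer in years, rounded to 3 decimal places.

Periodic yield y = 0.1125. Discount each cash flow and weight by its year:
  t   CF        PV=CF/(1+0.1125)^t    t·PV
  1        25.00        22.4719        22.4719
  2        25.00        20.1995        40.3989
  3        25.00        18.1568        54.4705
  4        25.00        16.3207        65.2830
  5     1,025.00       601.4836     3,007.4178
  Σ                    678.6325     3,190.0421
Price P = Σ PV = 678.6325.
Macaulay duration = Σ(t·PV) / P = 3,190.0421 / 678.6325 = 4.70069 years.

4.701 years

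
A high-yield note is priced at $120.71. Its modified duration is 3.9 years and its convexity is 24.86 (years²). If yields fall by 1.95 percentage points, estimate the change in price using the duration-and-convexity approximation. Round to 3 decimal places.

Duration effect: -D_mod·Δy = -3.9 × (-0.0195) = +0.076050
Convexity effect: ½·C·(Δy)² = 0.5 × 24.86 × (-0.0195)² = +0.0047265075
ΔP/P ≈ +0.076050 + 0.0047265075 = +0.0807765075
ΔP ≈ 120.71 × (+0.0807765075) = +9.750532220325.

+$9.751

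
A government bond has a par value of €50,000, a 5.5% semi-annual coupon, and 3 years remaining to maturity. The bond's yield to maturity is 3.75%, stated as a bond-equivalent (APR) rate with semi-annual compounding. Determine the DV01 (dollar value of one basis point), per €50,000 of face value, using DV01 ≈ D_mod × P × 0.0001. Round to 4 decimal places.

€14.4790

Periodic yield y = 0.01875.
  t   CF        PV=CF/(1+0.01875)^t    t·PV
  1     1,375.00     1,349.6933     1,349.6933
  2     1,375.00     1,324.8523     2,649.7045
  3     1,375.00     1,300.4685     3,901.4055
  4     1,375.00     1,276.5335     5,106.1339
  5     1,375.00     1,253.0390     6,265.1950
  6    51,375.00    45,956.4110   275,738.4657
  Σ                 52,460.9975   295,010.5980
P = 52,460.9975; D_Mac = 5.62343 half-year periods = 2.81171 yrs; D_mod = 2.75996 yrs.
DV01 ≈ 2.75996 × 52,460.9975 × 0.0001 = 14.479048.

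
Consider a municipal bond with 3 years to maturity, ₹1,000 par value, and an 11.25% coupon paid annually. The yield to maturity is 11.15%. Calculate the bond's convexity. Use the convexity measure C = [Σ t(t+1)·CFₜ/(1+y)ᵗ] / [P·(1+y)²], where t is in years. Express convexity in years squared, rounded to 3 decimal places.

8.455

With y = 0.1115:
  t   CF        PV=CF/(1+0.1115)^t    t·PV        t(t+1)·PV
  1       112.50       101.2146       101.2146         202.4291
  2       112.50        91.0612       182.1225         546.3675
  3     1,112.50       810.1615     2,430.4846       9,721.9384
  Σ                  1,002.4374     2,713.8217      10,470.7350
P = 1,002.4374.
Convexity = Σ t(t+1)·PV / [P·(1+y)²] = 10,470.7350 / (1,002.4374 × 1.235432) = 8.45475.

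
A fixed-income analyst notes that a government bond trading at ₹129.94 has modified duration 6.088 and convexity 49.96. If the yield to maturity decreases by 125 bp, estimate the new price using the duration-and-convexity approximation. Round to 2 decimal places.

₹140.34

Duration effect: -D_mod·Δy = -6.088 × (-0.0125) = +0.076100
Convexity effect: ½·C·(Δy)² = 0.5 × 49.96 × (-0.0125)² = +0.003903125
ΔP/P ≈ +0.076100 + 0.003903125 = +0.080003125
New price ≈ 129.94 × (1 + 0.080003125) = 140.3356060625.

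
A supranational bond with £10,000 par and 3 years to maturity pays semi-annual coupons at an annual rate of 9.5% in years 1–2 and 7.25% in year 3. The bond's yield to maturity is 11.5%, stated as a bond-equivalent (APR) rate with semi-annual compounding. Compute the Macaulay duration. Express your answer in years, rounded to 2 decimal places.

2.67 years

Periodic yield y = 0.0575. Discount each cash flow and weight by its period:
  t   CF        PV=CF/(1+0.0575)^t    t·PV
  1       475.00       449.1726       449.1726
  2       475.00       424.7495       849.4990
  3       475.00       401.6544     1,204.9631
  4       475.00       379.8150     1,519.2600
  5       362.50       274.0982     1,370.4908
  6    10,362.50     7,409.3871    44,456.3228
  Σ                  9,338.8767    49,849.7083
Price P = Σ PV = 9,338.8767.
Macaulay duration = Σ(t·PV) / P = 49,849.7083 / 9,338.8767 = 5.33787 half-year periods.
In years: 5.33787 / 2 = 2.66893 years.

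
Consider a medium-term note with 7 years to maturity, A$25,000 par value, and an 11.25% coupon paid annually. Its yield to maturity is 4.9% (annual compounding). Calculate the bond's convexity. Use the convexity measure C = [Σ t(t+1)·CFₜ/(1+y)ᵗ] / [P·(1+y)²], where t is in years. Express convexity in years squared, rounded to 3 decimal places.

36.270

With y = 0.049:
  t   CF        PV=CF/(1+0.049)^t    t·PV        t(t+1)·PV
  1     2,812.50     2,681.1249     2,681.1249       5,362.2498
  2     2,812.50     2,555.8864     5,111.7729      15,335.3187
  3     2,812.50     2,436.4980     7,309.4941      29,237.9765
  4     2,812.50     2,322.6864     9,290.7456      46,453.7281
  5     2,812.50     2,214.1910    11,070.9552      66,425.7314
  6     2,812.50     2,110.7636    12,664.5818      88,652.0724
  7    27,812.50    19,898.1001   139,286.7006   1,114,293.6047
  Σ                 34,219.2505   187,415.3751   1,365,760.6815
P = 34,219.2505.
Convexity = Σ t(t+1)·PV / [P·(1+y)²] = 1,365,760.6815 / (34,219.2505 × 1.100401) = 36.27047.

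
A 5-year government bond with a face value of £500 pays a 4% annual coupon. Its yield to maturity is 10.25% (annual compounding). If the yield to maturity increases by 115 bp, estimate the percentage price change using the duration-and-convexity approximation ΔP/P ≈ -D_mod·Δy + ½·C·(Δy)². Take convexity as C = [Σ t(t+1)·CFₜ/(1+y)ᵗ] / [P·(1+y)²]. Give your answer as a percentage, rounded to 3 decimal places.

-4.620%

With y = 0.1025:
  t   CF        PV=CF/(1+0.1025)^t    t·PV        t(t+1)·PV
  1        20.00        18.1406        18.1406          36.2812
  2        20.00        16.4540        32.9081          98.7243
  3        20.00        14.9243        44.7729         179.0917
  4        20.00        13.5368        54.1471         270.7357
  5       520.00       319.2349     1,596.1745       9,577.0468
  Σ                    382.2906     1,746.1432      10,161.8797
P = 382.2906; D_Mac = 4.56758 yrs; D_mod = 4.14293 yrs; C = 21.86871.
Duration effect: -4.14293 × (+0.0115) = -0.047644
Convexity effect: 0.5 × 21.86871 × (0.0115)² = +0.0014461
ΔP/P ≈ -0.047644 + 0.0014461 = -0.046198 = -4.6198%.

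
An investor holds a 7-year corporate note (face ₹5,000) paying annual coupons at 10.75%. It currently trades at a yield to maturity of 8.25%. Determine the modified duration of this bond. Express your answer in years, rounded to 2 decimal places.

Periodic yield y = 0.0825. First find Macaulay duration:
  t   CF        PV=CF/(1+0.0825)^t    t·PV
  1       537.50       496.5358       496.5358
  2       537.50       458.6936       917.3872
  3       537.50       423.7354     1,271.2062
  4       537.50       391.4415     1,565.7659
  5       537.50       361.6088     1,808.0438
  6       537.50       334.0497     2,004.2980
  7     5,537.50     3,179.2041    22,254.4284
  Σ                  5,645.2687    30,317.6653
P = 5,645.2687; Macaulay duration = 30,317.6653 / 5,645.2687 = 5.37046 years.
Modified duration = D_Mac / (1 + y) = 5.37046 / 1.0825 = 4.96116 years.

4.96 years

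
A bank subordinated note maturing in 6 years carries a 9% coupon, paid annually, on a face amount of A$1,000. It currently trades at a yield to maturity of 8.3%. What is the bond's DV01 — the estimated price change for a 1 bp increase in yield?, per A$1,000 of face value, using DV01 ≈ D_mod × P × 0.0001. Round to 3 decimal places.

Periodic yield y = 0.083.
  t   CF        PV=CF/(1+0.083)^t    t·PV
  1        90.00        83.1025        83.1025
  2        90.00        76.7336       153.4672
  3        90.00        70.8528       212.5585
  4        90.00        65.4227       261.6909
  5        90.00        60.4088       302.0440
  6     1,090.00       675.5473     4,053.2838
  Σ                  1,032.0677     5,066.1469
P = 1,032.0677; D_Mac = 4.90873 yrs; D_mod = 4.53253 yrs.
DV01 ≈ 4.53253 × 1,032.0677 × 0.0001 = 0.467788.

A$0.468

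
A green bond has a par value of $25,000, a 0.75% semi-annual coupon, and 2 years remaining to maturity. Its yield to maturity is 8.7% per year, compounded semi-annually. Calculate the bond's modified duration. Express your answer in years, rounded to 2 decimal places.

Periodic yield y = 0.0435. First find Macaulay duration:
  t   CF        PV=CF/(1+0.0435)^t    t·PV
  1        93.75        89.8419        89.8419
  2        93.75        86.0967       172.1933
  3        93.75        82.5076       247.5228
  4    25,093.75    21,163.9026    84,655.6102
  Σ                 21,422.3487    85,165.1682
P = 21,422.3487; Macaulay duration = 85,165.1682 / 21,422.3487 = 3.97553 half-year periods = 1.98776 years.
Modified duration = D_Mac / (1 + y) = 1.98776 / 1.0435 = 1.90490 years.

1.90 years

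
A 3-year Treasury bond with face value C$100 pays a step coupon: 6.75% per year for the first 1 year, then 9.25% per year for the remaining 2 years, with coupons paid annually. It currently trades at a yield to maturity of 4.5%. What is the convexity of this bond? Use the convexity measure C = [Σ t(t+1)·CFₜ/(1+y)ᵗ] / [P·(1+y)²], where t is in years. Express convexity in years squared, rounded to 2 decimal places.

10.03

With y = 0.045:
  t   CF        PV=CF/(1+0.045)^t    t·PV        t(t+1)·PV
  1         6.75         6.4593         6.4593          12.9187
  2         9.25         8.4705        16.9410          50.8230
  3       109.25        95.7354       287.2062       1,148.8248
  Σ                    110.6652       310.6065       1,212.5665
P = 110.6652.
Convexity = Σ t(t+1)·PV / [P·(1+y)²] = 1,212.5665 / (110.6652 × 1.092025) = 10.03372.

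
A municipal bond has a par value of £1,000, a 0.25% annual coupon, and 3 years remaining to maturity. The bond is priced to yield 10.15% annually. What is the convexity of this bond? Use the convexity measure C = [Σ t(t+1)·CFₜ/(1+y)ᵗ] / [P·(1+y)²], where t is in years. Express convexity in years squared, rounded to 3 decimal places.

With y = 0.1015:
  t   CF        PV=CF/(1+0.1015)^t    t·PV        t(t+1)·PV
  1         2.50         2.2696         2.2696           4.5393
  2         2.50         2.0605         4.1210          12.3630
  3     1,002.50       750.1202     2,250.3607       9,001.4427
  Σ                    754.4504     2,256.7513       9,018.3450
P = 754.4504.
Convexity = Σ t(t+1)·PV / [P·(1+y)²] = 9,018.3450 / (754.4504 × 1.213302) = 9.85206.

9.852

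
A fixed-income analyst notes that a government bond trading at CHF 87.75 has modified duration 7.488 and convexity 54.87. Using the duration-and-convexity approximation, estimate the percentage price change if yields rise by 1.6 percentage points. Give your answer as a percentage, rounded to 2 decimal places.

Duration effect: -D_mod·Δy = -7.488 × (+0.016) = -0.119808
Convexity effect: ½·C·(Δy)² = 0.5 × 54.87 × (0.016)² = +0.00702336
ΔP/P ≈ -0.119808 + 0.00702336 = -0.11278464
= -11.278464%.

-11.28%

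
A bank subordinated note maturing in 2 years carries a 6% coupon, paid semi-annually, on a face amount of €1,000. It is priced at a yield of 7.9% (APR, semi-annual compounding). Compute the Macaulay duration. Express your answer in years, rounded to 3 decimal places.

1.913 years

Periodic yield y = 0.0395. Discount each cash flow and weight by its period:
  t   CF        PV=CF/(1+0.0395)^t    t·PV
  1        30.00        28.8600        28.8600
  2        30.00        27.7634        55.5268
  3        30.00        26.7084        80.1252
  4     1,030.00       882.1435     3,528.5741
  Σ                    965.4753     3,693.0861
Price P = Σ PV = 965.4753.
Macaulay duration = Σ(t·PV) / P = 3,693.0861 / 965.4753 = 3.82515 half-year periods.
In years: 3.82515 / 2 = 1.91257 years.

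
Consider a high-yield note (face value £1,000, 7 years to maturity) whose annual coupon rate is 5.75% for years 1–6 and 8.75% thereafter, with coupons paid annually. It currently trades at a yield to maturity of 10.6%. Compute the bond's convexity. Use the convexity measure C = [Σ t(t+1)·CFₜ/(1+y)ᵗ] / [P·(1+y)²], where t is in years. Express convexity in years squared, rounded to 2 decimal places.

35.60

With y = 0.106:
  t   CF        PV=CF/(1+0.106)^t    t·PV        t(t+1)·PV
  1        57.50        51.9892        51.9892         103.9783
  2        57.50        47.0065        94.0129         282.0388
  3        57.50        42.5013       127.5040         510.0159
  4        57.50        38.4280       153.7118         768.5592
  5        57.50        34.7450       173.7250       1,042.3497
  6        57.50        31.4150       188.4900       1,319.4301
  7     1,087.50       537.2091     3,760.4638      30,083.7107
  Σ                    783.2940     4,549.8967      34,110.0827
P = 783.2940.
Convexity = Σ t(t+1)·PV / [P·(1+y)²] = 34,110.0827 / (783.2940 × 1.223236) = 35.59981.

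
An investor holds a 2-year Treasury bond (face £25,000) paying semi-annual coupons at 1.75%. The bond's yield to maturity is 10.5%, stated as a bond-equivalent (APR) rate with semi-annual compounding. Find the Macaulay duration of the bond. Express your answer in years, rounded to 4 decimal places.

Periodic yield y = 0.0525. Discount each cash flow and weight by its period:
  t   CF        PV=CF/(1+0.0525)^t    t·PV
  1       218.75       207.8385       207.8385
  2       218.75       197.4712       394.9425
  3       218.75       187.6211       562.8634
  4    25,218.75    20,551.1031    82,204.4125
  Σ                 21,144.0340    83,370.0568
Price P = Σ PV = 21,144.0340.
Macaulay duration = Σ(t·PV) / P = 83,370.0568 / 21,144.0340 = 3.94296 half-year periods.
In years: 3.94296 / 2 = 1.97148 years.

1.9715 years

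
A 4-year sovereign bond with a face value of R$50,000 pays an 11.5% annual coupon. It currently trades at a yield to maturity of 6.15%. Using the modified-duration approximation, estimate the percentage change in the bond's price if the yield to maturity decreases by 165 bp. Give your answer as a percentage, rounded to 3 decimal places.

+5.397%

Periodic yield y = 0.0615. Modified duration first:
  t   CF        PV=CF/(1+0.0615)^t    t·PV
  1     5,750.00     5,416.8629     5,416.8629
  2     5,750.00     5,103.0268    10,206.0536
  3     5,750.00     4,807.3733    14,422.1200
  4    55,750.00    43,910.1457   175,640.5826
  Σ                 59,237.4087   205,685.6191
P = 59,237.4087; D_Mac = 3.47223 yrs; D_mod = 3.47223/(1+0.0615) = 3.27106 yrs.
ΔP/P ≈ -D_mod · Δy = -3.27106 × (-0.0165) = +0.053972 = +5.3972%.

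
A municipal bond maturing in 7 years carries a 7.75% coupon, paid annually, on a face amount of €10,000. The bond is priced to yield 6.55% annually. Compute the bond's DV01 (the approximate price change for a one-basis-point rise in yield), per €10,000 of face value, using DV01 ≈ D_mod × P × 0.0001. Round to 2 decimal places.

Periodic yield y = 0.0655.
  t   CF        PV=CF/(1+0.0655)^t    t·PV
  1       775.00       727.3580       727.3580
  2       775.00       682.6448     1,365.2896
  3       775.00       640.6803     1,922.0408
  4       775.00       601.2954     2,405.1816
  5       775.00       564.3317     2,821.6584
  6       775.00       529.6402     3,177.8415
  7    10,775.00     6,911.0351    48,377.2459
  Σ                 10,656.9856    60,796.6158
P = 10,656.9856; D_Mac = 5.70486 yrs; D_mod = 5.35416 yrs.
DV01 ≈ 5.35416 × 10,656.9856 × 0.0001 = 5.705924.

€5.71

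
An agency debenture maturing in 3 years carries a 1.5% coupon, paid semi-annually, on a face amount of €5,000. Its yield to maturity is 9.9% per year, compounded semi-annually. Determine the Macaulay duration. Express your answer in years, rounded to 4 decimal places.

2.9360 years

Periodic yield y = 0.0495. Discount each cash flow and weight by its period:
  t   CF        PV=CF/(1+0.0495)^t    t·PV
  1        37.50        35.7313        35.7313
  2        37.50        34.0460        68.0920
  3        37.50        32.4402        97.3207
  4        37.50        30.9102       123.6407
  5        37.50        29.4523       147.2614
  6     5,037.50     3,769.8182    22,618.9089
  Σ                  3,932.3982    23,090.9551
Price P = Σ PV = 3,932.3982.
Macaulay duration = Σ(t·PV) / P = 23,090.9551 / 3,932.3982 = 5.87198 half-year periods.
In years: 5.87198 / 2 = 2.93599 years.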